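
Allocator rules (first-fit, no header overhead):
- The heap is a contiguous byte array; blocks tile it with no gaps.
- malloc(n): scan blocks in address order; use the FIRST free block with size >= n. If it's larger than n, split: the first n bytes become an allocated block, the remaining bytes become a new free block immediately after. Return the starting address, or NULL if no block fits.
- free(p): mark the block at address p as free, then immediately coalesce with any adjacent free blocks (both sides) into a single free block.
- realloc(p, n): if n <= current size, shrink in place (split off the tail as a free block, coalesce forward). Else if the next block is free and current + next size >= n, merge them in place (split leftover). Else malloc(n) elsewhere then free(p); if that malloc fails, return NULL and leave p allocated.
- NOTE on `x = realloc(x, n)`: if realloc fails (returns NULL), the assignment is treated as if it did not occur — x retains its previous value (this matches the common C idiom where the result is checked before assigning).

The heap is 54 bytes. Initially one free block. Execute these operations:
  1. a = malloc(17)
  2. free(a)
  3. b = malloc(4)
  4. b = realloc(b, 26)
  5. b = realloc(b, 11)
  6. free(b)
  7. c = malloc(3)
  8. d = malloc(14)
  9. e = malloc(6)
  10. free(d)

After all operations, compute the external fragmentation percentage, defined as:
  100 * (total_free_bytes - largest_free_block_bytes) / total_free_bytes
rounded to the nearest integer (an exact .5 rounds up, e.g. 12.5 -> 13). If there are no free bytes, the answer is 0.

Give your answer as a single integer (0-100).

Answer: 31

Derivation:
Op 1: a = malloc(17) -> a = 0; heap: [0-16 ALLOC][17-53 FREE]
Op 2: free(a) -> (freed a); heap: [0-53 FREE]
Op 3: b = malloc(4) -> b = 0; heap: [0-3 ALLOC][4-53 FREE]
Op 4: b = realloc(b, 26) -> b = 0; heap: [0-25 ALLOC][26-53 FREE]
Op 5: b = realloc(b, 11) -> b = 0; heap: [0-10 ALLOC][11-53 FREE]
Op 6: free(b) -> (freed b); heap: [0-53 FREE]
Op 7: c = malloc(3) -> c = 0; heap: [0-2 ALLOC][3-53 FREE]
Op 8: d = malloc(14) -> d = 3; heap: [0-2 ALLOC][3-16 ALLOC][17-53 FREE]
Op 9: e = malloc(6) -> e = 17; heap: [0-2 ALLOC][3-16 ALLOC][17-22 ALLOC][23-53 FREE]
Op 10: free(d) -> (freed d); heap: [0-2 ALLOC][3-16 FREE][17-22 ALLOC][23-53 FREE]
Free blocks: [14 31] total_free=45 largest=31 -> 100*(45-31)/45 = 1400/45 ≈ 31.111 -> rounds to 31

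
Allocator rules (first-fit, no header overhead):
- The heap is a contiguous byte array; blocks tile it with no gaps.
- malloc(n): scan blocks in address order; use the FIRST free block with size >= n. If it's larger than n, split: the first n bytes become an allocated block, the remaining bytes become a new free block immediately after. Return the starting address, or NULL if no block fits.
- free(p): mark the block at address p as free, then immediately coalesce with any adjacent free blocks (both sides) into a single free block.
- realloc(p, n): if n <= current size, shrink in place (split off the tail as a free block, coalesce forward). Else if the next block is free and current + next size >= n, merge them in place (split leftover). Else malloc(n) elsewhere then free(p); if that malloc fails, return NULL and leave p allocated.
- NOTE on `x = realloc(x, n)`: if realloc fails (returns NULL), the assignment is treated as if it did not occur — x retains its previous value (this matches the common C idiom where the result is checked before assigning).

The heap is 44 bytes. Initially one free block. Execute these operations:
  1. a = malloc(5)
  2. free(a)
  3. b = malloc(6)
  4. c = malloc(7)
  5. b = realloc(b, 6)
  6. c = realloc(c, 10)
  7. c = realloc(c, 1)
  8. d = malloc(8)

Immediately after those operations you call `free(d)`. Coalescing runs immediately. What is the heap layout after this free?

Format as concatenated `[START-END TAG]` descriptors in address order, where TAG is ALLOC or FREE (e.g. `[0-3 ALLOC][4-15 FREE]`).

Answer: [0-5 ALLOC][6-6 ALLOC][7-43 FREE]

Derivation:
Op 1: a = malloc(5) -> a = 0; heap: [0-4 ALLOC][5-43 FREE]
Op 2: free(a) -> (freed a); heap: [0-43 FREE]
Op 3: b = malloc(6) -> b = 0; heap: [0-5 ALLOC][6-43 FREE]
Op 4: c = malloc(7) -> c = 6; heap: [0-5 ALLOC][6-12 ALLOC][13-43 FREE]
Op 5: b = realloc(b, 6) -> b = 0; heap: [0-5 ALLOC][6-12 ALLOC][13-43 FREE]
Op 6: c = realloc(c, 10) -> c = 6; heap: [0-5 ALLOC][6-15 ALLOC][16-43 FREE]
Op 7: c = realloc(c, 1) -> c = 6; heap: [0-5 ALLOC][6-6 ALLOC][7-43 FREE]
Op 8: d = malloc(8) -> d = 7; heap: [0-5 ALLOC][6-6 ALLOC][7-14 ALLOC][15-43 FREE]
free(d): d = 7 -> block [7-14 ALLOC]; mark free, coalesce with adjacent free neighbors -> [0-5 ALLOC][6-6 ALLOC][7-43 FREE]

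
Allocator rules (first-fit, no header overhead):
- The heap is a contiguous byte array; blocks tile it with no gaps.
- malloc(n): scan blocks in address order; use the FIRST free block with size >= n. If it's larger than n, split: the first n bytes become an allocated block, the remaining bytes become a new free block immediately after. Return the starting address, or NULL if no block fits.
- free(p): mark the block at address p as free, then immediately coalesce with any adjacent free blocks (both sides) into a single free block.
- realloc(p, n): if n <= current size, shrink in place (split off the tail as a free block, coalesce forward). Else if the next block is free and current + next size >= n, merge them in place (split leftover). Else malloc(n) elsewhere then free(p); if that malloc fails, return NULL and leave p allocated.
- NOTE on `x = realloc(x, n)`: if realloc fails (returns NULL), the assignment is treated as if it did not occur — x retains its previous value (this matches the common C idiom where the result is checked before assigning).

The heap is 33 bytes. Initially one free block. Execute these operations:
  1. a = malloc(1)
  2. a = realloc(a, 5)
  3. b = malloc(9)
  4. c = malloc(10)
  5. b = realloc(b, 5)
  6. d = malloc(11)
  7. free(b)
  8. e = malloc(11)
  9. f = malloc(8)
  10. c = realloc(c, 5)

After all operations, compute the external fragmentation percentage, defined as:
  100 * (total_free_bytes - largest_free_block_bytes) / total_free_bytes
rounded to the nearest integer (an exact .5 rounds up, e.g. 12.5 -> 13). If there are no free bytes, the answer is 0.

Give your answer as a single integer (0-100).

Op 1: a = malloc(1) -> a = 0; heap: [0-0 ALLOC][1-32 FREE]
Op 2: a = realloc(a, 5) -> a = 0; heap: [0-4 ALLOC][5-32 FREE]
Op 3: b = malloc(9) -> b = 5; heap: [0-4 ALLOC][5-13 ALLOC][14-32 FREE]
Op 4: c = malloc(10) -> c = 14; heap: [0-4 ALLOC][5-13 ALLOC][14-23 ALLOC][24-32 FREE]
Op 5: b = realloc(b, 5) -> b = 5; heap: [0-4 ALLOC][5-9 ALLOC][10-13 FREE][14-23 ALLOC][24-32 FREE]
Op 6: d = malloc(11) -> d = NULL; heap: [0-4 ALLOC][5-9 ALLOC][10-13 FREE][14-23 ALLOC][24-32 FREE]
Op 7: free(b) -> (freed b); heap: [0-4 ALLOC][5-13 FREE][14-23 ALLOC][24-32 FREE]
Op 8: e = malloc(11) -> e = NULL; heap: [0-4 ALLOC][5-13 FREE][14-23 ALLOC][24-32 FREE]
Op 9: f = malloc(8) -> f = 5; heap: [0-4 ALLOC][5-12 ALLOC][13-13 FREE][14-23 ALLOC][24-32 FREE]
Op 10: c = realloc(c, 5) -> c = 14; heap: [0-4 ALLOC][5-12 ALLOC][13-13 FREE][14-18 ALLOC][19-32 FREE]
Free blocks: [1 14] total_free=15 largest=14 -> 100*(15-14)/15 = 100/15 ≈ 6.667 -> rounds to 7

Answer: 7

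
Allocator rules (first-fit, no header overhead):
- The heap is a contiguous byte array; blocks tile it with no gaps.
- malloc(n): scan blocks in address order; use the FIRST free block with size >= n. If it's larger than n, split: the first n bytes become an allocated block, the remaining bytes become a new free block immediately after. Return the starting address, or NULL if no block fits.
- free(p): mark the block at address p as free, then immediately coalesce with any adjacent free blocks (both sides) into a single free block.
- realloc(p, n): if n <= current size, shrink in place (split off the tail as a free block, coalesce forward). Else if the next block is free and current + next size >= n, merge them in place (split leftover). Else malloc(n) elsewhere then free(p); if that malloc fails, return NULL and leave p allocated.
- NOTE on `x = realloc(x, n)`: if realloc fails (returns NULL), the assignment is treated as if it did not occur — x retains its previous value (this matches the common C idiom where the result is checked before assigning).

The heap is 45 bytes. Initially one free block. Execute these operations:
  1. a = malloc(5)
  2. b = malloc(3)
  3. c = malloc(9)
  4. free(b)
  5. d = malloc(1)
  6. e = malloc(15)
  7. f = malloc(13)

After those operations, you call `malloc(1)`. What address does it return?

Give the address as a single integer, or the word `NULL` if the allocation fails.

Op 1: a = malloc(5) -> a = 0; heap: [0-4 ALLOC][5-44 FREE]
Op 2: b = malloc(3) -> b = 5; heap: [0-4 ALLOC][5-7 ALLOC][8-44 FREE]
Op 3: c = malloc(9) -> c = 8; heap: [0-4 ALLOC][5-7 ALLOC][8-16 ALLOC][17-44 FREE]
Op 4: free(b) -> (freed b); heap: [0-4 ALLOC][5-7 FREE][8-16 ALLOC][17-44 FREE]
Op 5: d = malloc(1) -> d = 5; heap: [0-4 ALLOC][5-5 ALLOC][6-7 FREE][8-16 ALLOC][17-44 FREE]
Op 6: e = malloc(15) -> e = 17; heap: [0-4 ALLOC][5-5 ALLOC][6-7 FREE][8-16 ALLOC][17-31 ALLOC][32-44 FREE]
Op 7: f = malloc(13) -> f = 32; heap: [0-4 ALLOC][5-5 ALLOC][6-7 FREE][8-16 ALLOC][17-31 ALLOC][32-44 ALLOC]
malloc(1): first-fit scan over [0-4 ALLOC][5-5 ALLOC][6-7 FREE][8-16 ALLOC][17-31 ALLOC][32-44 ALLOC] -> 6

Answer: 6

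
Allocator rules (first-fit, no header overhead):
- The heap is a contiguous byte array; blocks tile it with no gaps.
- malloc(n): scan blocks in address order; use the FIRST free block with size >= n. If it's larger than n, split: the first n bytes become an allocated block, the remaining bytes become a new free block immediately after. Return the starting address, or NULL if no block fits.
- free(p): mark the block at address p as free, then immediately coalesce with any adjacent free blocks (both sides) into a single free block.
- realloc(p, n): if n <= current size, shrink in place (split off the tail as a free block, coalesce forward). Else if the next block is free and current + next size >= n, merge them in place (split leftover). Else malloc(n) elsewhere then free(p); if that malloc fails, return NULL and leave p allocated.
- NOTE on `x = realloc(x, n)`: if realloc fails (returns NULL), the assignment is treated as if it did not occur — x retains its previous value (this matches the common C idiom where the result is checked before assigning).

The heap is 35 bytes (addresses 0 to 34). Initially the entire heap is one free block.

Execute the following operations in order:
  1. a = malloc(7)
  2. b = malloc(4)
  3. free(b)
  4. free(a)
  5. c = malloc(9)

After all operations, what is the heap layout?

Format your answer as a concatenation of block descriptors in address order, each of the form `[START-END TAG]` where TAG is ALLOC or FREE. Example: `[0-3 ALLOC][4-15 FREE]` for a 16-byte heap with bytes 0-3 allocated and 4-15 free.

Op 1: a = malloc(7) -> a = 0; heap: [0-6 ALLOC][7-34 FREE]
Op 2: b = malloc(4) -> b = 7; heap: [0-6 ALLOC][7-10 ALLOC][11-34 FREE]
Op 3: free(b) -> (freed b); heap: [0-6 ALLOC][7-34 FREE]
Op 4: free(a) -> (freed a); heap: [0-34 FREE]
Op 5: c = malloc(9) -> c = 0; heap: [0-8 ALLOC][9-34 FREE]

Answer: [0-8 ALLOC][9-34 FREE]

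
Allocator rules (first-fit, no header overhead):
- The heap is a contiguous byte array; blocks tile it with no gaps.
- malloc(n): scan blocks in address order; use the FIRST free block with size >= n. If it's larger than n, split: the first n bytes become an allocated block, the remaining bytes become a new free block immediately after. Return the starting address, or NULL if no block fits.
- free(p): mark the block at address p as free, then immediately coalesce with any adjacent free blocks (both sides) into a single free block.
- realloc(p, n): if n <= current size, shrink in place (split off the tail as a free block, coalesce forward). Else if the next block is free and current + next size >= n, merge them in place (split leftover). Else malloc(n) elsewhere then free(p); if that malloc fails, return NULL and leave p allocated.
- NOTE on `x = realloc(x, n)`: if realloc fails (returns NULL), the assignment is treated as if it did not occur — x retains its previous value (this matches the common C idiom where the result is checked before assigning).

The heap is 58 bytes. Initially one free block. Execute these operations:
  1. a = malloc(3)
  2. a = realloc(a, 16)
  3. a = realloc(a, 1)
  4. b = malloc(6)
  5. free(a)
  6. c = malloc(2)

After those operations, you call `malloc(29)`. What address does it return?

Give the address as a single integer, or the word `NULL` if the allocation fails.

Answer: 9

Derivation:
Op 1: a = malloc(3) -> a = 0; heap: [0-2 ALLOC][3-57 FREE]
Op 2: a = realloc(a, 16) -> a = 0; heap: [0-15 ALLOC][16-57 FREE]
Op 3: a = realloc(a, 1) -> a = 0; heap: [0-0 ALLOC][1-57 FREE]
Op 4: b = malloc(6) -> b = 1; heap: [0-0 ALLOC][1-6 ALLOC][7-57 FREE]
Op 5: free(a) -> (freed a); heap: [0-0 FREE][1-6 ALLOC][7-57 FREE]
Op 6: c = malloc(2) -> c = 7; heap: [0-0 FREE][1-6 ALLOC][7-8 ALLOC][9-57 FREE]
malloc(29): first-fit scan over [0-0 FREE][1-6 ALLOC][7-8 ALLOC][9-57 FREE] -> 9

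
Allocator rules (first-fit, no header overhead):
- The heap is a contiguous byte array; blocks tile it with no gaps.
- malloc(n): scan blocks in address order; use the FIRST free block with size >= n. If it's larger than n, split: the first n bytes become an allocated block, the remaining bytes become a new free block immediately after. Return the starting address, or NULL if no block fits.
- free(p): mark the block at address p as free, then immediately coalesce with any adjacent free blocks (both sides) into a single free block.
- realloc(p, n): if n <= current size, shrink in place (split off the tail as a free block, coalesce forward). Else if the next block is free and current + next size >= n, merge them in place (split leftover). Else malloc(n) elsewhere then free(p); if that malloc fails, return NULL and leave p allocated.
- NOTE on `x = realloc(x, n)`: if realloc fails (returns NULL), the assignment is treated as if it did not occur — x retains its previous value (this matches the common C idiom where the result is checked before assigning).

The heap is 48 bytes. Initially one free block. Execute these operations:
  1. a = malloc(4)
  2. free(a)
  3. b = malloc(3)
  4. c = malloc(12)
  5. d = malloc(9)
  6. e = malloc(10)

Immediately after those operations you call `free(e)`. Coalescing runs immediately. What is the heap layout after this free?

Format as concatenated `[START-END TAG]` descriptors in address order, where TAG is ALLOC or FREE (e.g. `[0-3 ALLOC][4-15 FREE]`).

Op 1: a = malloc(4) -> a = 0; heap: [0-3 ALLOC][4-47 FREE]
Op 2: free(a) -> (freed a); heap: [0-47 FREE]
Op 3: b = malloc(3) -> b = 0; heap: [0-2 ALLOC][3-47 FREE]
Op 4: c = malloc(12) -> c = 3; heap: [0-2 ALLOC][3-14 ALLOC][15-47 FREE]
Op 5: d = malloc(9) -> d = 15; heap: [0-2 ALLOC][3-14 ALLOC][15-23 ALLOC][24-47 FREE]
Op 6: e = malloc(10) -> e = 24; heap: [0-2 ALLOC][3-14 ALLOC][15-23 ALLOC][24-33 ALLOC][34-47 FREE]
free(e): e = 24 -> block [24-33 ALLOC]; mark free, coalesce with adjacent free neighbors -> [0-2 ALLOC][3-14 ALLOC][15-23 ALLOC][24-47 FREE]

Answer: [0-2 ALLOC][3-14 ALLOC][15-23 ALLOC][24-47 FREE]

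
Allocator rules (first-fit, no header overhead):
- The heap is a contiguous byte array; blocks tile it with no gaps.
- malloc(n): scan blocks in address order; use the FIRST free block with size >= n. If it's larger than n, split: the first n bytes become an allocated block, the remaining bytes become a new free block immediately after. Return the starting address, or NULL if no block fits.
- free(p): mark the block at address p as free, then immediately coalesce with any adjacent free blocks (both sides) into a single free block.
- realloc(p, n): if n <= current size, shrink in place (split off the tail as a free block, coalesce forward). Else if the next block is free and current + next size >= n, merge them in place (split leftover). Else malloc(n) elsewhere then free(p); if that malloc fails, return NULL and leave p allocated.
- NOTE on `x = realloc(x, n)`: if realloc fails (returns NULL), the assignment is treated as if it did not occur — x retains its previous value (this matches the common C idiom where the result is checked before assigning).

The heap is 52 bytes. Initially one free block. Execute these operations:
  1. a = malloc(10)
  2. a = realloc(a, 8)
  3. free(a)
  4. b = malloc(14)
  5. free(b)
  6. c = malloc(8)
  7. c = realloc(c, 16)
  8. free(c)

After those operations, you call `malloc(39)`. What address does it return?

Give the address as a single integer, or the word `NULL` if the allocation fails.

Op 1: a = malloc(10) -> a = 0; heap: [0-9 ALLOC][10-51 FREE]
Op 2: a = realloc(a, 8) -> a = 0; heap: [0-7 ALLOC][8-51 FREE]
Op 3: free(a) -> (freed a); heap: [0-51 FREE]
Op 4: b = malloc(14) -> b = 0; heap: [0-13 ALLOC][14-51 FREE]
Op 5: free(b) -> (freed b); heap: [0-51 FREE]
Op 6: c = malloc(8) -> c = 0; heap: [0-7 ALLOC][8-51 FREE]
Op 7: c = realloc(c, 16) -> c = 0; heap: [0-15 ALLOC][16-51 FREE]
Op 8: free(c) -> (freed c); heap: [0-51 FREE]
malloc(39): first-fit scan over [0-51 FREE] -> 0

Answer: 0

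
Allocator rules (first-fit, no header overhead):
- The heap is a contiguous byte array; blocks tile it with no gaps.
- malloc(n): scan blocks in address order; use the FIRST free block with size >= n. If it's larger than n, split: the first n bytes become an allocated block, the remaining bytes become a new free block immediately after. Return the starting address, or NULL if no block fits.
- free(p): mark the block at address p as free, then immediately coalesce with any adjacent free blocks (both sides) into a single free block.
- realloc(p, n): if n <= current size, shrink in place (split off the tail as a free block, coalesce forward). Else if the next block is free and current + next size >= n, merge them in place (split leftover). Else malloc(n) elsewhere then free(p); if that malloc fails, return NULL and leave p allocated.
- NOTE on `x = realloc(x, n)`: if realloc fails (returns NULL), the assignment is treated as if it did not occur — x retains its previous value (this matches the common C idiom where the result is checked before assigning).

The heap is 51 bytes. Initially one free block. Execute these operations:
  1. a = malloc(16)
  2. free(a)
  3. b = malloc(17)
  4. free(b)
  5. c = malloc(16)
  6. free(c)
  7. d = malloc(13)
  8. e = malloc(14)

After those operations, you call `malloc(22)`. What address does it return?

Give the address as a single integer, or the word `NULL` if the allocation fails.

Op 1: a = malloc(16) -> a = 0; heap: [0-15 ALLOC][16-50 FREE]
Op 2: free(a) -> (freed a); heap: [0-50 FREE]
Op 3: b = malloc(17) -> b = 0; heap: [0-16 ALLOC][17-50 FREE]
Op 4: free(b) -> (freed b); heap: [0-50 FREE]
Op 5: c = malloc(16) -> c = 0; heap: [0-15 ALLOC][16-50 FREE]
Op 6: free(c) -> (freed c); heap: [0-50 FREE]
Op 7: d = malloc(13) -> d = 0; heap: [0-12 ALLOC][13-50 FREE]
Op 8: e = malloc(14) -> e = 13; heap: [0-12 ALLOC][13-26 ALLOC][27-50 FREE]
malloc(22): first-fit scan over [0-12 ALLOC][13-26 ALLOC][27-50 FREE] -> 27

Answer: 27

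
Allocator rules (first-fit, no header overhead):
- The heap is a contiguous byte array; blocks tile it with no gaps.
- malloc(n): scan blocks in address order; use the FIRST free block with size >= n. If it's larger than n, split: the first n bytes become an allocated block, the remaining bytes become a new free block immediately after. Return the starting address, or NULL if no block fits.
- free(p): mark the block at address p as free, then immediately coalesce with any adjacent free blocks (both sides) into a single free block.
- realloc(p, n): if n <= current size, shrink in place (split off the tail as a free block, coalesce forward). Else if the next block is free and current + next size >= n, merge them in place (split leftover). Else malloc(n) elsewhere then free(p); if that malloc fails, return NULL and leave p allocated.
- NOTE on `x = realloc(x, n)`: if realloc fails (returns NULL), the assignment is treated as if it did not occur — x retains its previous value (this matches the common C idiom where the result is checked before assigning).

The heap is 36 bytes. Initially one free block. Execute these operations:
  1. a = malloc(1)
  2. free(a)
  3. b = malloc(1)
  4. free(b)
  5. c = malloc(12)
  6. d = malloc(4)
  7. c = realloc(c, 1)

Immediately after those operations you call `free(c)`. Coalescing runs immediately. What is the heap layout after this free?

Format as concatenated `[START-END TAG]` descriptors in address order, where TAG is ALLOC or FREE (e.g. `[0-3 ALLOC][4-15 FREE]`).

Answer: [0-11 FREE][12-15 ALLOC][16-35 FREE]

Derivation:
Op 1: a = malloc(1) -> a = 0; heap: [0-0 ALLOC][1-35 FREE]
Op 2: free(a) -> (freed a); heap: [0-35 FREE]
Op 3: b = malloc(1) -> b = 0; heap: [0-0 ALLOC][1-35 FREE]
Op 4: free(b) -> (freed b); heap: [0-35 FREE]
Op 5: c = malloc(12) -> c = 0; heap: [0-11 ALLOC][12-35 FREE]
Op 6: d = malloc(4) -> d = 12; heap: [0-11 ALLOC][12-15 ALLOC][16-35 FREE]
Op 7: c = realloc(c, 1) -> c = 0; heap: [0-0 ALLOC][1-11 FREE][12-15 ALLOC][16-35 FREE]
free(c): c = 0 -> block [0-0 ALLOC]; mark free, coalesce with adjacent free neighbors -> [0-11 FREE][12-15 ALLOC][16-35 FREE]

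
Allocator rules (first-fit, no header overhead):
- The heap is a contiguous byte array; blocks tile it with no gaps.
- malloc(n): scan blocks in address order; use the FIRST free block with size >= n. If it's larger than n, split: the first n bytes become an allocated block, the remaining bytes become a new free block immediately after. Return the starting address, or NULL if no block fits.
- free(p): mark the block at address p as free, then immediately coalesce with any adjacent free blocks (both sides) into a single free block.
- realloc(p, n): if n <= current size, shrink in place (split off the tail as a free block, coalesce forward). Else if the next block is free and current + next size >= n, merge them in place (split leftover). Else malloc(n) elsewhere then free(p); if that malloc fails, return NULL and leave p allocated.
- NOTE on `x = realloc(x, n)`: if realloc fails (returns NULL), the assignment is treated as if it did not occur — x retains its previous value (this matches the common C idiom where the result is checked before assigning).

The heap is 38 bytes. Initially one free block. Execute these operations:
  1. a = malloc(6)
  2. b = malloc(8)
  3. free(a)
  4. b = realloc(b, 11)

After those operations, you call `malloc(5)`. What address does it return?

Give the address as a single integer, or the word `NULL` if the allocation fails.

Answer: 0

Derivation:
Op 1: a = malloc(6) -> a = 0; heap: [0-5 ALLOC][6-37 FREE]
Op 2: b = malloc(8) -> b = 6; heap: [0-5 ALLOC][6-13 ALLOC][14-37 FREE]
Op 3: free(a) -> (freed a); heap: [0-5 FREE][6-13 ALLOC][14-37 FREE]
Op 4: b = realloc(b, 11) -> b = 6; heap: [0-5 FREE][6-16 ALLOC][17-37 FREE]
malloc(5): first-fit scan over [0-5 FREE][6-16 ALLOC][17-37 FREE] -> 0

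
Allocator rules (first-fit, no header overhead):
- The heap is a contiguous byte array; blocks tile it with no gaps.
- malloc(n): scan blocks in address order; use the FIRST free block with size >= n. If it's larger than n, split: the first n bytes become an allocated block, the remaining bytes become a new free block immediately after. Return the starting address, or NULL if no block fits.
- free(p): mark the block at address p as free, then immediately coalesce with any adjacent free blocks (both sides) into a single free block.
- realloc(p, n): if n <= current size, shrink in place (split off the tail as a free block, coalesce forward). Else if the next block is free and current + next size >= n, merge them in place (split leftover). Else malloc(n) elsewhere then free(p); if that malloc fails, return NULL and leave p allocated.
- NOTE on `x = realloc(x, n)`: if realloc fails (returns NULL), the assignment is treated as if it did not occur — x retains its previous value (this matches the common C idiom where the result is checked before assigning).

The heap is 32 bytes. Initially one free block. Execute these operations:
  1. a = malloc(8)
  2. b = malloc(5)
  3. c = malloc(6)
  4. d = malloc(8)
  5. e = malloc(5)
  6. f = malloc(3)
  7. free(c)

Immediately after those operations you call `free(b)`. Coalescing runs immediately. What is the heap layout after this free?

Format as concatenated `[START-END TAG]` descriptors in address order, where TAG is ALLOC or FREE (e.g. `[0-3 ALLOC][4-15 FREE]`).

Answer: [0-7 ALLOC][8-18 FREE][19-26 ALLOC][27-31 ALLOC]

Derivation:
Op 1: a = malloc(8) -> a = 0; heap: [0-7 ALLOC][8-31 FREE]
Op 2: b = malloc(5) -> b = 8; heap: [0-7 ALLOC][8-12 ALLOC][13-31 FREE]
Op 3: c = malloc(6) -> c = 13; heap: [0-7 ALLOC][8-12 ALLOC][13-18 ALLOC][19-31 FREE]
Op 4: d = malloc(8) -> d = 19; heap: [0-7 ALLOC][8-12 ALLOC][13-18 ALLOC][19-26 ALLOC][27-31 FREE]
Op 5: e = malloc(5) -> e = 27; heap: [0-7 ALLOC][8-12 ALLOC][13-18 ALLOC][19-26 ALLOC][27-31 ALLOC]
Op 6: f = malloc(3) -> f = NULL; heap: [0-7 ALLOC][8-12 ALLOC][13-18 ALLOC][19-26 ALLOC][27-31 ALLOC]
Op 7: free(c) -> (freed c); heap: [0-7 ALLOC][8-12 ALLOC][13-18 FREE][19-26 ALLOC][27-31 ALLOC]
free(b): b = 8 -> block [8-12 ALLOC]; mark free, coalesce with adjacent free neighbors -> [0-7 ALLOC][8-18 FREE][19-26 ALLOC][27-31 ALLOC]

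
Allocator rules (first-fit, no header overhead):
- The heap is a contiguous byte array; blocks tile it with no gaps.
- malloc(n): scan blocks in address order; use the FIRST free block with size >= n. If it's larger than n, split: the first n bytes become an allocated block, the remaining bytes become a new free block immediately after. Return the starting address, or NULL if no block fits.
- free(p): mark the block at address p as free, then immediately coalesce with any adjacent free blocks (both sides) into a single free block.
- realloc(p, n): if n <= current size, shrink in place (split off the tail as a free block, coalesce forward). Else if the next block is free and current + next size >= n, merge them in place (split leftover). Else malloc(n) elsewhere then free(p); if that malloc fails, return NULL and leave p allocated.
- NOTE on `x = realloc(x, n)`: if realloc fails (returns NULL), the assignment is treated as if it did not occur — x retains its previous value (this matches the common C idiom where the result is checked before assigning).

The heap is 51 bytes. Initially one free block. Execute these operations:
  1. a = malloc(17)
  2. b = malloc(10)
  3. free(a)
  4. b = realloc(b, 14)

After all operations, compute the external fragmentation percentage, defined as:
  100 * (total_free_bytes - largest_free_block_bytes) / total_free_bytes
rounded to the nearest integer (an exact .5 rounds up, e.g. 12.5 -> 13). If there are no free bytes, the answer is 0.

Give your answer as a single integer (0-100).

Op 1: a = malloc(17) -> a = 0; heap: [0-16 ALLOC][17-50 FREE]
Op 2: b = malloc(10) -> b = 17; heap: [0-16 ALLOC][17-26 ALLOC][27-50 FREE]
Op 3: free(a) -> (freed a); heap: [0-16 FREE][17-26 ALLOC][27-50 FREE]
Op 4: b = realloc(b, 14) -> b = 17; heap: [0-16 FREE][17-30 ALLOC][31-50 FREE]
Free blocks: [17 20] total_free=37 largest=20 -> 100*(37-20)/37 = 1700/37 ≈ 45.946 -> rounds to 46

Answer: 46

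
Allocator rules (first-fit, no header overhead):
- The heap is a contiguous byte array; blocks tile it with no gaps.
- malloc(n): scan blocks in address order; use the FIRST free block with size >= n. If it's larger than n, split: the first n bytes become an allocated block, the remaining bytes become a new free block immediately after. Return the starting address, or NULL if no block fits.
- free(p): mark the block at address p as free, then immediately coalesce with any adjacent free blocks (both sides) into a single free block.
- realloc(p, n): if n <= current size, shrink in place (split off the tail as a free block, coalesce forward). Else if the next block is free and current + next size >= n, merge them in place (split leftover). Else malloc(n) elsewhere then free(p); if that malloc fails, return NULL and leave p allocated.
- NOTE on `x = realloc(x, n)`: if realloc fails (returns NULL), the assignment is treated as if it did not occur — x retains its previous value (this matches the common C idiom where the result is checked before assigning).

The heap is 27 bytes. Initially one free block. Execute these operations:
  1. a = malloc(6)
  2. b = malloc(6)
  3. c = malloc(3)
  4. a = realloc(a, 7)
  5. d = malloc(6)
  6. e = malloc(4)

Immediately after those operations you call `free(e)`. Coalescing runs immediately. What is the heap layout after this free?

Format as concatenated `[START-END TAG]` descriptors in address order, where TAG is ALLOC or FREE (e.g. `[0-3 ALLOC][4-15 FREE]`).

Op 1: a = malloc(6) -> a = 0; heap: [0-5 ALLOC][6-26 FREE]
Op 2: b = malloc(6) -> b = 6; heap: [0-5 ALLOC][6-11 ALLOC][12-26 FREE]
Op 3: c = malloc(3) -> c = 12; heap: [0-5 ALLOC][6-11 ALLOC][12-14 ALLOC][15-26 FREE]
Op 4: a = realloc(a, 7) -> a = 15; heap: [0-5 FREE][6-11 ALLOC][12-14 ALLOC][15-21 ALLOC][22-26 FREE]
Op 5: d = malloc(6) -> d = 0; heap: [0-5 ALLOC][6-11 ALLOC][12-14 ALLOC][15-21 ALLOC][22-26 FREE]
Op 6: e = malloc(4) -> e = 22; heap: [0-5 ALLOC][6-11 ALLOC][12-14 ALLOC][15-21 ALLOC][22-25 ALLOC][26-26 FREE]
free(e): e = 22 -> block [22-25 ALLOC]; mark free, coalesce with adjacent free neighbors -> [0-5 ALLOC][6-11 ALLOC][12-14 ALLOC][15-21 ALLOC][22-26 FREE]

Answer: [0-5 ALLOC][6-11 ALLOC][12-14 ALLOC][15-21 ALLOC][22-26 FREE]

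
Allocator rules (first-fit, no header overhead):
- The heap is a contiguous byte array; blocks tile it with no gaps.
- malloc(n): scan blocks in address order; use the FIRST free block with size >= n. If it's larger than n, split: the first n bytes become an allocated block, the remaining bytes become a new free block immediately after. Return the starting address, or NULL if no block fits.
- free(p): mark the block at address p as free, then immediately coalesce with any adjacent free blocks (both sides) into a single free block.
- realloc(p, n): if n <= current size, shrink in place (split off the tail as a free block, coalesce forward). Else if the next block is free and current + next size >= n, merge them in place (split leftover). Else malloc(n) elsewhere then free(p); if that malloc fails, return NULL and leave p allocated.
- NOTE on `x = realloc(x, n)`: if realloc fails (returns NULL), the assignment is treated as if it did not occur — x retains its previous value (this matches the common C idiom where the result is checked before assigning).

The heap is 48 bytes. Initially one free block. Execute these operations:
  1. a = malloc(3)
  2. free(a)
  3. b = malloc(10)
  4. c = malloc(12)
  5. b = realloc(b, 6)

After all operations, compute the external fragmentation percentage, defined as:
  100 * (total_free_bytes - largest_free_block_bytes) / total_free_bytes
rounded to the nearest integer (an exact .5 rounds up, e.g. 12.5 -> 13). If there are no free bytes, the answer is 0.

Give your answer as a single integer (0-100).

Answer: 13

Derivation:
Op 1: a = malloc(3) -> a = 0; heap: [0-2 ALLOC][3-47 FREE]
Op 2: free(a) -> (freed a); heap: [0-47 FREE]
Op 3: b = malloc(10) -> b = 0; heap: [0-9 ALLOC][10-47 FREE]
Op 4: c = malloc(12) -> c = 10; heap: [0-9 ALLOC][10-21 ALLOC][22-47 FREE]
Op 5: b = realloc(b, 6) -> b = 0; heap: [0-5 ALLOC][6-9 FREE][10-21 ALLOC][22-47 FREE]
Free blocks: [4 26] total_free=30 largest=26 -> 100*(30-26)/30 = 400/30 ≈ 13.333 -> rounds to 13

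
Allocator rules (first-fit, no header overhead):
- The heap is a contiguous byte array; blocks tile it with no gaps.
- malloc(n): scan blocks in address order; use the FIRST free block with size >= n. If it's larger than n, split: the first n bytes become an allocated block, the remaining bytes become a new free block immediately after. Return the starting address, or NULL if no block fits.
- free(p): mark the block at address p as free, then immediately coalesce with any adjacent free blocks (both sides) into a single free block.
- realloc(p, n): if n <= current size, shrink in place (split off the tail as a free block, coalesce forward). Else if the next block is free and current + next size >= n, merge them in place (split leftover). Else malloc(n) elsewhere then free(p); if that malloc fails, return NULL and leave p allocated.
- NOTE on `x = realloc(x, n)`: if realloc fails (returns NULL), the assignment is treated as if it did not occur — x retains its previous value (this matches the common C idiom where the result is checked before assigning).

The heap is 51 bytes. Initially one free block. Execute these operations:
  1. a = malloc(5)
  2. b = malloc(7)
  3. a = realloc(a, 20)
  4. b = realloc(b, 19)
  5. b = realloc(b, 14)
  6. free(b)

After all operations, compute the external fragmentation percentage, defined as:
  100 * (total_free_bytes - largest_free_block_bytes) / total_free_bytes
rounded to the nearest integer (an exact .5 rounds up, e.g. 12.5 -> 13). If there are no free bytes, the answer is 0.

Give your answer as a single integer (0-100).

Op 1: a = malloc(5) -> a = 0; heap: [0-4 ALLOC][5-50 FREE]
Op 2: b = malloc(7) -> b = 5; heap: [0-4 ALLOC][5-11 ALLOC][12-50 FREE]
Op 3: a = realloc(a, 20) -> a = 12; heap: [0-4 FREE][5-11 ALLOC][12-31 ALLOC][32-50 FREE]
Op 4: b = realloc(b, 19) -> b = 32; heap: [0-11 FREE][12-31 ALLOC][32-50 ALLOC]
Op 5: b = realloc(b, 14) -> b = 32; heap: [0-11 FREE][12-31 ALLOC][32-45 ALLOC][46-50 FREE]
Op 6: free(b) -> (freed b); heap: [0-11 FREE][12-31 ALLOC][32-50 FREE]
Free blocks: [12 19] total_free=31 largest=19 -> 100*(31-19)/31 = 1200/31 ≈ 38.710 -> rounds to 39

Answer: 39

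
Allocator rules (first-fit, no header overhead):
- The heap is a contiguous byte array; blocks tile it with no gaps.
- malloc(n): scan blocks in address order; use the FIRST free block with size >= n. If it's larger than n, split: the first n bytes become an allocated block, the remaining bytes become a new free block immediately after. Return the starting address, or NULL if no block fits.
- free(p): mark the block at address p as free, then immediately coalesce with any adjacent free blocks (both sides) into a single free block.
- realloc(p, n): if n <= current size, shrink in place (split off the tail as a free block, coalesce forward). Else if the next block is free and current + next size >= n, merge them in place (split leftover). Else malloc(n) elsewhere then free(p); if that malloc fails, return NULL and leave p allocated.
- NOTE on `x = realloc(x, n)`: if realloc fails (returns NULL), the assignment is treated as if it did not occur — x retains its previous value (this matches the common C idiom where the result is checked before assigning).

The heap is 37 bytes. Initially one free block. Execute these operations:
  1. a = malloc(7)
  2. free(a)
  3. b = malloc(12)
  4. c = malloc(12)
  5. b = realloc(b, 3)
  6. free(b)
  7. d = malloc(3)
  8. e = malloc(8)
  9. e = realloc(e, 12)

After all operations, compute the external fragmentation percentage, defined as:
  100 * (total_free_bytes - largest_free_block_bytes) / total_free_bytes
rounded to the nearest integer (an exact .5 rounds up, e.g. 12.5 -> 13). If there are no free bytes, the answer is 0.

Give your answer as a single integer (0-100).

Op 1: a = malloc(7) -> a = 0; heap: [0-6 ALLOC][7-36 FREE]
Op 2: free(a) -> (freed a); heap: [0-36 FREE]
Op 3: b = malloc(12) -> b = 0; heap: [0-11 ALLOC][12-36 FREE]
Op 4: c = malloc(12) -> c = 12; heap: [0-11 ALLOC][12-23 ALLOC][24-36 FREE]
Op 5: b = realloc(b, 3) -> b = 0; heap: [0-2 ALLOC][3-11 FREE][12-23 ALLOC][24-36 FREE]
Op 6: free(b) -> (freed b); heap: [0-11 FREE][12-23 ALLOC][24-36 FREE]
Op 7: d = malloc(3) -> d = 0; heap: [0-2 ALLOC][3-11 FREE][12-23 ALLOC][24-36 FREE]
Op 8: e = malloc(8) -> e = 3; heap: [0-2 ALLOC][3-10 ALLOC][11-11 FREE][12-23 ALLOC][24-36 FREE]
Op 9: e = realloc(e, 12) -> e = 24; heap: [0-2 ALLOC][3-11 FREE][12-23 ALLOC][24-35 ALLOC][36-36 FREE]
Free blocks: [9 1] total_free=10 largest=9 -> 100*(10-9)/10 = 100/10 = 10

Answer: 10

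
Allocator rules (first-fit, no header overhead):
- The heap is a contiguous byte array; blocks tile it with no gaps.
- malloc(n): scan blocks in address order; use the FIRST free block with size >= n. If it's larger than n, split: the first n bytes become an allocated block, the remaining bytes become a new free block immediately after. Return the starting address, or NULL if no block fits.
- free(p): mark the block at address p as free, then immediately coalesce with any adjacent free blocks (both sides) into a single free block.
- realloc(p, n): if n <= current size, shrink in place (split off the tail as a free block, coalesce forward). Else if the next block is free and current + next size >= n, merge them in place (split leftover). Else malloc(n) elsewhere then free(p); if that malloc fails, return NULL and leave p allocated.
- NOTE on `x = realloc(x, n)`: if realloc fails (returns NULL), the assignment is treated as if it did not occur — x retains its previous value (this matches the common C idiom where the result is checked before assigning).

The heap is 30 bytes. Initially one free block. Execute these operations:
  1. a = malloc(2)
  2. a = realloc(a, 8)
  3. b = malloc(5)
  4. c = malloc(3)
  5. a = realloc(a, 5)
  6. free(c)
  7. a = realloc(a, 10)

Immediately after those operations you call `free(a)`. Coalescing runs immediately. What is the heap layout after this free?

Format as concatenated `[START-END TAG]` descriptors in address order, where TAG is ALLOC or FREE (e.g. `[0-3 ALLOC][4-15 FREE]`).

Op 1: a = malloc(2) -> a = 0; heap: [0-1 ALLOC][2-29 FREE]
Op 2: a = realloc(a, 8) -> a = 0; heap: [0-7 ALLOC][8-29 FREE]
Op 3: b = malloc(5) -> b = 8; heap: [0-7 ALLOC][8-12 ALLOC][13-29 FREE]
Op 4: c = malloc(3) -> c = 13; heap: [0-7 ALLOC][8-12 ALLOC][13-15 ALLOC][16-29 FREE]
Op 5: a = realloc(a, 5) -> a = 0; heap: [0-4 ALLOC][5-7 FREE][8-12 ALLOC][13-15 ALLOC][16-29 FREE]
Op 6: free(c) -> (freed c); heap: [0-4 ALLOC][5-7 FREE][8-12 ALLOC][13-29 FREE]
Op 7: a = realloc(a, 10) -> a = 13; heap: [0-7 FREE][8-12 ALLOC][13-22 ALLOC][23-29 FREE]
free(a): a = 13 -> block [13-22 ALLOC]; mark free, coalesce with adjacent free neighbors -> [0-7 FREE][8-12 ALLOC][13-29 FREE]

Answer: [0-7 FREE][8-12 ALLOC][13-29 FREE]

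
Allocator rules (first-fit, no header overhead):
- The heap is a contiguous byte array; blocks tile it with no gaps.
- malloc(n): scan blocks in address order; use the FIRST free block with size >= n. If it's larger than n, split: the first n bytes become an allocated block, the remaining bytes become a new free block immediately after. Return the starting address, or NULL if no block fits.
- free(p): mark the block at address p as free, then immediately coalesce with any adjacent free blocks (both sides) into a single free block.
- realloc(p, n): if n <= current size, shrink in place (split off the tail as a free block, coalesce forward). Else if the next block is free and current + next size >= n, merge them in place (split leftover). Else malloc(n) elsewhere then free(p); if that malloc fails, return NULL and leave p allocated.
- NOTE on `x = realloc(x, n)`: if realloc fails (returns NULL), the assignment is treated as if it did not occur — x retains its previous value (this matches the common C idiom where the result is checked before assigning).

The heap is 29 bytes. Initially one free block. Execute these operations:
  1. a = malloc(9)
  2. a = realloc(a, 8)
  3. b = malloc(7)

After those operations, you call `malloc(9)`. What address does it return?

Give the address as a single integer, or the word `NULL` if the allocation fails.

Answer: 15

Derivation:
Op 1: a = malloc(9) -> a = 0; heap: [0-8 ALLOC][9-28 FREE]
Op 2: a = realloc(a, 8) -> a = 0; heap: [0-7 ALLOC][8-28 FREE]
Op 3: b = malloc(7) -> b = 8; heap: [0-7 ALLOC][8-14 ALLOC][15-28 FREE]
malloc(9): first-fit scan over [0-7 ALLOC][8-14 ALLOC][15-28 FREE] -> 15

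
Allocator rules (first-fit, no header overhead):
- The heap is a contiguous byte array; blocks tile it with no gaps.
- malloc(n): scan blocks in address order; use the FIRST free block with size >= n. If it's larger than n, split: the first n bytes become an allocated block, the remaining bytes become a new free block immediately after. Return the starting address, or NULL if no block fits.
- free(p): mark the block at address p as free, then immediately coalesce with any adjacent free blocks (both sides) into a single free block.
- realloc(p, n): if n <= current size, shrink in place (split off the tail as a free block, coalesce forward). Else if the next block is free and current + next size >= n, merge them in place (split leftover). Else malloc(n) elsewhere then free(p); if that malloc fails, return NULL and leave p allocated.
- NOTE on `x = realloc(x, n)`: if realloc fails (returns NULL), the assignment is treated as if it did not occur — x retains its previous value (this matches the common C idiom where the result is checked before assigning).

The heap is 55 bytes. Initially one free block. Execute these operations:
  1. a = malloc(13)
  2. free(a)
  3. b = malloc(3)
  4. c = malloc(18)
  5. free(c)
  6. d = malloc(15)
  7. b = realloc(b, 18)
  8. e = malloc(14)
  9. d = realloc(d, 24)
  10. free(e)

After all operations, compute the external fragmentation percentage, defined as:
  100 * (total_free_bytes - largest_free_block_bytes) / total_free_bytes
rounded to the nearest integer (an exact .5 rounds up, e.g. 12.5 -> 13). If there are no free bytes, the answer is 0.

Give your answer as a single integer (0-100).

Answer: 14

Derivation:
Op 1: a = malloc(13) -> a = 0; heap: [0-12 ALLOC][13-54 FREE]
Op 2: free(a) -> (freed a); heap: [0-54 FREE]
Op 3: b = malloc(3) -> b = 0; heap: [0-2 ALLOC][3-54 FREE]
Op 4: c = malloc(18) -> c = 3; heap: [0-2 ALLOC][3-20 ALLOC][21-54 FREE]
Op 5: free(c) -> (freed c); heap: [0-2 ALLOC][3-54 FREE]
Op 6: d = malloc(15) -> d = 3; heap: [0-2 ALLOC][3-17 ALLOC][18-54 FREE]
Op 7: b = realloc(b, 18) -> b = 18; heap: [0-2 FREE][3-17 ALLOC][18-35 ALLOC][36-54 FREE]
Op 8: e = malloc(14) -> e = 36; heap: [0-2 FREE][3-17 ALLOC][18-35 ALLOC][36-49 ALLOC][50-54 FREE]
Op 9: d = realloc(d, 24) -> NULL (d unchanged); heap: [0-2 FREE][3-17 ALLOC][18-35 ALLOC][36-49 ALLOC][50-54 FREE]
Op 10: free(e) -> (freed e); heap: [0-2 FREE][3-17 ALLOC][18-35 ALLOC][36-54 FREE]
Free blocks: [3 19] total_free=22 largest=19 -> 100*(22-19)/22 = 300/22 ≈ 13.636 -> rounds to 14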